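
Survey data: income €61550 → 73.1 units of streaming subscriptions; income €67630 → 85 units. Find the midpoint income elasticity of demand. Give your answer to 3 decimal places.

ΔQ = 85 − 73.1 = 11.9; midpoint Q̄ = (73.1 + 85)/2 = 79.05.
ΔI = 67630 − 61550 = 6080; midpoint Ī = (61550 + 67630)/2 = 64590.
η = (ΔQ/Q̄) ÷ (ΔI/Ī) = (11.9/79.05) ÷ (6080/64590) = 1.599.

1.599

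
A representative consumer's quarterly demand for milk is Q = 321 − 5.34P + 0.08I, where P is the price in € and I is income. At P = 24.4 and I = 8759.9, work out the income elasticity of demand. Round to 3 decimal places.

0.786

At P = 24.4, I = 8759.9: Q = 891.496.
Holding P constant, ∂Q/∂I = 0.08.
η_I = (∂Q/∂I)·(I/Q) = 0.08 × (8759.9/891.496) = 0.786.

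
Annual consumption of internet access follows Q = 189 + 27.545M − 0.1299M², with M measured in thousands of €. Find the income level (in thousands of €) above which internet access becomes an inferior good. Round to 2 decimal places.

dQ/dM = 27.545 − 0.2598M.
The good is inferior where dQ/dM < 0. Setting dQ/dM = 0 gives M = 27.545 / 0.2598 = 106.02.

106.02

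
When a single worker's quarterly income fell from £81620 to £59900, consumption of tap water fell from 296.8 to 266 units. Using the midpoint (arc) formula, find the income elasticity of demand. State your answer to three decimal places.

ΔQ = 266 − 296.8 = -30.8; midpoint Q̄ = (296.8 + 266)/2 = 281.4.
ΔI = 59900 − 81620 = -21720; midpoint Ī = (81620 + 59900)/2 = 70760.
η = (ΔQ/Q̄) ÷ (ΔI/Ī) = (-30.8/281.4) ÷ (-21720/70760) = 0.357.

0.357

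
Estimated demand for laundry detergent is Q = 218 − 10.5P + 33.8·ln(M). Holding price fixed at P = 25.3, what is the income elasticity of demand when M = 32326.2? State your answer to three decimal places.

0.111

At P = 25.3, M = 32326.2: Q = 303.317.
Holding P constant, ∂Q/∂M = 33.8/M = 0.00104559.
η_M = (∂Q/∂M)·(M/Q) = 0.00104559 × (32326.2/303.317) = 0.111.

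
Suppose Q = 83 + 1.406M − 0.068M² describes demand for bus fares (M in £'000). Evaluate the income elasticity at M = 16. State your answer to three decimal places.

-0.140

At M = 16: Q = 88.0880.
dQ/dM = 1.406 − 0.136M = -0.77000.
η = (dQ/dM)·(M/Q) = -0.77000 × (16/88.0880) = -0.140.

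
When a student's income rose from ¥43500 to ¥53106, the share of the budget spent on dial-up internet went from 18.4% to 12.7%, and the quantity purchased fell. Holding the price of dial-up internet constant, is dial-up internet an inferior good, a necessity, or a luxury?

inferior good

Quantity demanded falls as income rises, so η < 0.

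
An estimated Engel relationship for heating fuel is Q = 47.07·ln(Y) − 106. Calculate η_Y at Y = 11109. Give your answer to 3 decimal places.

0.142

At Y = 11109: Q = 332.481.
dQ/dY = 47.07/Y = 0.00423711 at this income.
η = (dQ/dY)·(Y/Q) = 0.00423711 × (11109/332.481) = 0.142.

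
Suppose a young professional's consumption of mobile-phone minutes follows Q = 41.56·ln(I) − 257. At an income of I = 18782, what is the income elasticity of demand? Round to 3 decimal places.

0.273

At I = 18782: Q = 151.978.
dQ/dI = 41.56/I = 0.00221276 at this income.
η = (dQ/dI)·(I/Q) = 0.00221276 × (18782/151.978) = 0.273.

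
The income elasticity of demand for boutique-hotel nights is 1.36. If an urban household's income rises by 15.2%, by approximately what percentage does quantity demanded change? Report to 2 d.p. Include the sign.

20.67%

%ΔQ ≈ η × %ΔI = 1.36 × 15.2% = 20.67%.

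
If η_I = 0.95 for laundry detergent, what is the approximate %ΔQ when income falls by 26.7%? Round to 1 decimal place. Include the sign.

-25.4%

%ΔQ ≈ η × %ΔI = 0.95 × (-26.7%) = -25.4%.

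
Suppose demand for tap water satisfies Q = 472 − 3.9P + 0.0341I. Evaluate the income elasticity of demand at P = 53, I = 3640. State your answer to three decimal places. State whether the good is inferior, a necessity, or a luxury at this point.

0.319 (necessity)

At P = 53, I = 3640: Q = 389.424.
Holding P constant, ∂Q/∂I = 0.0341.
η_I = (∂Q/∂I)·(I/Q) = 0.0341 × (3640/389.424) = 0.319.
Since 0 < η < 1, this is a necessity.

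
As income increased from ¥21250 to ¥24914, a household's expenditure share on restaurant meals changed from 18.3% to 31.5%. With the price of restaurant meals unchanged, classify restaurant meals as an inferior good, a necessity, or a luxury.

The budget share rises as income rises, so η > 1.

luxury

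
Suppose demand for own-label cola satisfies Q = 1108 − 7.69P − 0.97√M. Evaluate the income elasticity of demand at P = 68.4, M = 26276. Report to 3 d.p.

At P = 68.4, M = 26276: Q = 424.768.
Holding P constant, ∂Q/∂M = -0.97/(2√M) = -0.002992.
η_M = (∂Q/∂M)·(M/Q) = -0.002992 × (26276/424.768) = -0.185.

-0.185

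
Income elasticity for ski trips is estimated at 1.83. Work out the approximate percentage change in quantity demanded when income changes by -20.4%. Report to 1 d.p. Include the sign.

-37.3%

%ΔQ ≈ η × %ΔI = 1.83 × (-20.4%) = -37.3%.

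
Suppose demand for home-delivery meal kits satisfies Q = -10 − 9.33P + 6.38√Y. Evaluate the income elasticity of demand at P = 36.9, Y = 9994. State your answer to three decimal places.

1.125

At P = 36.9, Y = 9994: Q = 283.532.
Holding P constant, ∂Q/∂Y = 6.38/(2√Y) = 0.0319096.
η_Y = (∂Q/∂Y)·(Y/Q) = 0.0319096 × (9994/283.532) = 1.125.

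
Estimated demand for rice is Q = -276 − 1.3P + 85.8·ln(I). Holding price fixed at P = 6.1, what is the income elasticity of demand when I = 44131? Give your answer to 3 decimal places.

At P = 6.1, I = 44131: Q = 633.694.
Holding P constant, ∂Q/∂I = 85.8/I = 0.00194421.
η_I = (∂Q/∂I)·(I/Q) = 0.00194421 × (44131/633.694) = 0.135.

0.135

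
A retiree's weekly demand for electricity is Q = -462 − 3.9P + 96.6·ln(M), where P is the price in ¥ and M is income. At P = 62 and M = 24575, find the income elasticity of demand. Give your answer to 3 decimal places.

At P = 62, M = 24575: Q = 272.776.
Holding P constant, ∂Q/∂M = 96.6/M = 0.00393082.
η_M = (∂Q/∂M)·(M/Q) = 0.00393082 × (24575/272.776) = 0.354.

0.354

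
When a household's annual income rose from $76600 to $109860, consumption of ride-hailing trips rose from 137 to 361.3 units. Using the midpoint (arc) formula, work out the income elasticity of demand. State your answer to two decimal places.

2.52

ΔQ = 361.3 − 137 = 224.3; midpoint Q̄ = (137 + 361.3)/2 = 249.15.
ΔI = 109860 − 76600 = 33260; midpoint Ī = (76600 + 109860)/2 = 93230.
η = (ΔQ/Q̄) ÷ (ΔI/Ī) = (224.3/249.15) ÷ (33260/93230) = 2.52.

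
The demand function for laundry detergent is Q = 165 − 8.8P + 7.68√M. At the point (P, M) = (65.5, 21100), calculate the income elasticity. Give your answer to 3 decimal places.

At P = 65.5, M = 21100: Q = 704.184.
Holding P constant, ∂Q/∂M = 7.68/(2√M) = 0.0264357.
η_M = (∂Q/∂M)·(M/Q) = 0.0264357 × (21100/704.184) = 0.792.

0.792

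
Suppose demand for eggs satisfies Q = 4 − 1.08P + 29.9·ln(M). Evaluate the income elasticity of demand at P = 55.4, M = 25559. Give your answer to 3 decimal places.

0.121

At P = 55.4, M = 25559: Q = 247.615.
Holding P constant, ∂Q/∂M = 29.9/M = 0.00116984.
η_M = (∂Q/∂M)·(M/Q) = 0.00116984 × (25559/247.615) = 0.121.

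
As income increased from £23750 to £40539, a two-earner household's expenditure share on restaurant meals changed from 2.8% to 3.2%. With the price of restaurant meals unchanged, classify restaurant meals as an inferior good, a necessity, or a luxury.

The budget share rises as income rises, so η > 1.

luxury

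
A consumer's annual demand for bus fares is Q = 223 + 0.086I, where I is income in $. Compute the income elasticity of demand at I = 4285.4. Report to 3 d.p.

0.623

At I = 4285.4: Q = 591.544.
dQ/dI = 0.086.
η = (dQ/dI)·(I/Q) = 0.086 × (4285.4/591.544) = 0.623.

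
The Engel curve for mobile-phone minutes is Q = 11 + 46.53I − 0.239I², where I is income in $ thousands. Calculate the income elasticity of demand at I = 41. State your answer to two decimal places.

0.73

At I = 41: Q = 1516.9710.
dQ/dI = 46.53 − 0.478I = 26.93200.
η = (dQ/dI)·(I/Q) = 26.93200 × (41/1516.9710) = 0.73.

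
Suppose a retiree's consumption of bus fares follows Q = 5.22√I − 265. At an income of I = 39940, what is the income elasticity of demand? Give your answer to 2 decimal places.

0.67

At I = 39940: Q = 778.217.
dQ/dI = 5.22/(2√I) = 0.0130598 at this income.
η = (dQ/dI)·(I/Q) = 0.0130598 × (39940/778.217) = 0.67.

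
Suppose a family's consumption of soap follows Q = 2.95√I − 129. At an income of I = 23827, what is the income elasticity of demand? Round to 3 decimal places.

At I = 23827: Q = 326.362.
dQ/dI = 2.95/(2√I) = 0.00955559 at this income.
η = (dQ/dI)·(I/Q) = 0.00955559 × (23827/326.362) = 0.698.

0.698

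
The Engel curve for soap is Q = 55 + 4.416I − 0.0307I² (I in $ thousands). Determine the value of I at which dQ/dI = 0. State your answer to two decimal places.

71.92

dQ/dI = 4.416 − 0.0614I.
The good is inferior where dQ/dI < 0. Setting dQ/dI = 0 gives I = 4.416 / 0.0614 = 71.92.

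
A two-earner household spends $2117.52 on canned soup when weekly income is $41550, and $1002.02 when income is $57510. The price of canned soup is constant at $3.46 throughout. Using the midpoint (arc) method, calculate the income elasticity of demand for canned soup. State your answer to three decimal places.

-2.219

With a constant price, Q₁ = 2117.52/3.46 = 612.000 and Q₂ = 1002.02/3.46 = 289.601 (equivalently, work directly with expenditure since P cancels).
Midpoint %ΔQ = (1002.02 − 2117.52)/1559.77 = -0.71517; midpoint %ΔI = (57510 − 41550)/49530 = 0.32223.
η = -0.71517 / 0.32223 = -2.219.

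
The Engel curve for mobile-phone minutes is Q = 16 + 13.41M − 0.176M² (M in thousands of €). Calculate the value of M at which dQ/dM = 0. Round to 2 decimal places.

38.10

dQ/dM = 13.41 − 0.352M.
The good is inferior where dQ/dM < 0. Setting dQ/dM = 0 gives M = 13.41 / 0.352 = 38.10.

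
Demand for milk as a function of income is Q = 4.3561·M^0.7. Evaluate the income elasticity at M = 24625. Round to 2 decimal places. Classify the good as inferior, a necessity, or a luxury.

0.70 (necessity)

For Q = A·M^β the income elasticity is constant and equal to β.
Here β = 0.7, so η = 0.70.
Since 0 < η < 1, the good is a necessity.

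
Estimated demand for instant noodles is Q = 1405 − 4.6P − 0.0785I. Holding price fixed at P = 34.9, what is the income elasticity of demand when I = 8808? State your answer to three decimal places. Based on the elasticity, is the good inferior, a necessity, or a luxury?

At P = 34.9, I = 8808: Q = 553.032.
Holding P constant, ∂Q/∂I = −0.0785.
η_I = (∂Q/∂I)·(I/Q) = -0.0785 × (8808/553.032) = -1.250.
Since η < 0, this is an inferior good.

-1.250 (inferior good)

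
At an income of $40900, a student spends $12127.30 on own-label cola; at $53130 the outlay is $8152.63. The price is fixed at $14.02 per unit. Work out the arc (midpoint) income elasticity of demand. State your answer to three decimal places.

With a constant price, Q₁ = 12127.30/14.02 = 865.000 and Q₂ = 8152.63/14.02 = 581.500 (equivalently, work directly with expenditure since P cancels).
Midpoint %ΔQ = (8152.63 − 12127.30)/10139.97 = -0.39198; midpoint %ΔI = (53130 − 40900)/47015 = 0.26013.
η = -0.39198 / 0.26013 = -1.507.

-1.507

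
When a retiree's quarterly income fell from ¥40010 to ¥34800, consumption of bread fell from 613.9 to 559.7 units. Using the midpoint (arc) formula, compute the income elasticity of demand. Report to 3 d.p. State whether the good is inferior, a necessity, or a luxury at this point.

ΔQ = 559.7 − 613.9 = -54.2; midpoint Q̄ = (613.9 + 559.7)/2 = 586.8.
ΔI = 34800 − 40010 = -5210; midpoint Ī = (40010 + 34800)/2 = 37405.
η = (ΔQ/Q̄) ÷ (ΔI/Ī) = (-54.2/586.8) ÷ (-5210/37405) = 0.663.
0 < η < 1 ⇒ necessity.

0.663 (necessity)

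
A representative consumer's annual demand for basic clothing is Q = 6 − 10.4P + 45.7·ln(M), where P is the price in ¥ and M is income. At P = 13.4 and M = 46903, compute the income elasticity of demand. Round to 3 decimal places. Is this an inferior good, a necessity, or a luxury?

0.128 (necessity)

At P = 13.4, M = 46903: Q = 358.182.
Holding P constant, ∂Q/∂M = 45.7/M = 0.000974351.
η_M = (∂Q/∂M)·(M/Q) = 0.000974351 × (46903/358.182) = 0.128.
Since 0 < η < 1, this is a necessity.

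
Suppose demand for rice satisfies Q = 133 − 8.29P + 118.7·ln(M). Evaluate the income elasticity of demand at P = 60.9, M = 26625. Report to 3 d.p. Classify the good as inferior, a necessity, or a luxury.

At P = 60.9, M = 26625: Q = 837.645.
Holding P constant, ∂Q/∂M = 118.7/M = 0.00445822.
η_M = (∂Q/∂M)·(M/Q) = 0.00445822 × (26625/837.645) = 0.142.
Since 0 < η < 1, this is a necessity.

0.142 (necessity)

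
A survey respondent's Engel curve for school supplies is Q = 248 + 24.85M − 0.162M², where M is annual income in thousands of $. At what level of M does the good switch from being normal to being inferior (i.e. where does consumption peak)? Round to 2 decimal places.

dQ/dM = 24.85 − 0.324M.
The good is inferior where dQ/dM < 0. Setting dQ/dM = 0 gives M = 24.85 / 0.324 = 76.70.

76.70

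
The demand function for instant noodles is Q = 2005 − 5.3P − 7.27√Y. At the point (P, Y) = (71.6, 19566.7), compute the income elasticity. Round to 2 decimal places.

At P = 71.6, Y = 19566.7: Q = 608.585.
Holding P constant, ∂Q/∂Y = -7.27/(2√Y) = -0.0259864.
η_Y = (∂Q/∂Y)·(Y/Q) = -0.0259864 × (19566.7/608.585) = -0.84.

-0.84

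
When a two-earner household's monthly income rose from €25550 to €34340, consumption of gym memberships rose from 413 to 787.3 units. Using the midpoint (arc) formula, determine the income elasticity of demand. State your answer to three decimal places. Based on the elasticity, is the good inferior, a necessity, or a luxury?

2.125 (luxury)

ΔQ = 787.3 − 413 = 374.3; midpoint Q̄ = (413 + 787.3)/2 = 600.15.
ΔI = 34340 − 25550 = 8790; midpoint Ī = (25550 + 34340)/2 = 29945.
η = (ΔQ/Q̄) ÷ (ΔI/Ī) = (374.3/600.15) ÷ (8790/29945) = 2.125.
η > 1 ⇒ luxury.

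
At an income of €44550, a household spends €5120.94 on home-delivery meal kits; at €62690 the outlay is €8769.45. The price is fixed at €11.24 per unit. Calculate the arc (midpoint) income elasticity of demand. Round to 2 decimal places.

With a constant price, Q₁ = 5120.94/11.24 = 455.600 and Q₂ = 8769.45/11.24 = 780.200 (equivalently, work directly with expenditure since P cancels).
Midpoint %ΔQ = (8769.45 − 5120.94)/6945.20 = 0.52533; midpoint %ΔI = (62690 − 44550)/53620 = 0.33831.
η = 0.52533 / 0.33831 = 1.55.

1.55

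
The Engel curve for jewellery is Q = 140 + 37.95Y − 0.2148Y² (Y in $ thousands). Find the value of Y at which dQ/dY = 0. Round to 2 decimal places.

88.34

dQ/dY = 37.95 − 0.4296Y.
The good is inferior where dQ/dY < 0. Setting dQ/dY = 0 gives Y = 37.95 / 0.4296 = 88.34.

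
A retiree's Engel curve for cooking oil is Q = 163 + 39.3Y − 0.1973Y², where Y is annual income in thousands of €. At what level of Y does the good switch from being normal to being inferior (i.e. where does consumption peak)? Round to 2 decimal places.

dQ/dY = 39.3 − 0.3946Y.
The good is inferior where dQ/dY < 0. Setting dQ/dY = 0 gives Y = 39.3 / 0.3946 = 99.59.

99.59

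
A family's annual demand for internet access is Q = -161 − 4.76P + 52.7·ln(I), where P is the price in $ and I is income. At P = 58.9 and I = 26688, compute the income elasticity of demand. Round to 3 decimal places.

0.550

At P = 58.9, I = 26688: Q = 95.753.
Holding P constant, ∂Q/∂I = 52.7/I = 0.00197467.
η_I = (∂Q/∂I)·(I/Q) = 0.00197467 × (26688/95.753) = 0.550.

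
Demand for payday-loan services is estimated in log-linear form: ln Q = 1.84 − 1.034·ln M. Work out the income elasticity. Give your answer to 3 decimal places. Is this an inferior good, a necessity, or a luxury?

-1.034 (inferior good)

In a log-linear demand, the coefficient on ln M is the income elasticity.
So η = -1.034.
η < 0 ⇒ inferior good.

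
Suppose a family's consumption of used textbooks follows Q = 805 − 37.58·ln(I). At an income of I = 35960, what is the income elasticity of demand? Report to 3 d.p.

-0.091

At I = 35960: Q = 410.780.
dQ/dI = -37.58/I = -0.00104505 at this income.
η = (dQ/dI)·(I/Q) = -0.00104505 × (35960/410.780) = -0.091.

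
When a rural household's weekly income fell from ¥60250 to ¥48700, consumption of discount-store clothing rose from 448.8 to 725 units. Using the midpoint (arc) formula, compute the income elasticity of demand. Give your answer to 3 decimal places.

ΔQ = 725 − 448.8 = 276.2; midpoint Q̄ = (448.8 + 725)/2 = 586.9.
ΔI = 48700 − 60250 = -11550; midpoint Ī = (60250 + 48700)/2 = 54475.
η = (ΔQ/Q̄) ÷ (ΔI/Ī) = (276.2/586.9) ÷ (-11550/54475) = -2.220.

-2.220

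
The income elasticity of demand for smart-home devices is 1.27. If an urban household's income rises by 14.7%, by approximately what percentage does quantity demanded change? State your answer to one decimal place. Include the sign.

%ΔQ ≈ η × %ΔI = 1.27 × 14.7% = 18.7%.

18.7%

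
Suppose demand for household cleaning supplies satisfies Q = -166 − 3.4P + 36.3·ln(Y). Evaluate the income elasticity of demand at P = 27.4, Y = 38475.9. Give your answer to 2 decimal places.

At P = 27.4, Y = 38475.9: Q = 124.088.
Holding P constant, ∂Q/∂Y = 36.3/Y = 0.000943448.
η_Y = (∂Q/∂Y)·(Y/Q) = 0.000943448 × (38475.9/124.088) = 0.29.

0.29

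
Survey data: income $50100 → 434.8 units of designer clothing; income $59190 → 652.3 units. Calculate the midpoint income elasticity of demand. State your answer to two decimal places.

ΔQ = 652.3 − 434.8 = 217.5; midpoint Q̄ = (434.8 + 652.3)/2 = 543.55.
ΔI = 59190 − 50100 = 9090; midpoint Ī = (50100 + 59190)/2 = 54645.
η = (ΔQ/Q̄) ÷ (ΔI/Ī) = (217.5/543.55) ÷ (9090/54645) = 2.41.

2.41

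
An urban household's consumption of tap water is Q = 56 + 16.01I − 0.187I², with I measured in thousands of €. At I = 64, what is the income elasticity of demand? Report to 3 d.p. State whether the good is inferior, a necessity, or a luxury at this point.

At I = 64: Q = 314.6880.
dQ/dI = 16.01 − 0.374I = -7.92600.
η = (dQ/dI)·(I/Q) = -7.92600 × (64/314.6880) = -1.612.
η < 0 ⇒ inferior good.

-1.612 (inferior good)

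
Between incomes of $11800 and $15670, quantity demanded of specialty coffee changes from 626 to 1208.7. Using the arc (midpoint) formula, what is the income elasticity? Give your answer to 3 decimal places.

2.254

ΔQ = 1208.7 − 626 = 582.7; midpoint Q̄ = (626 + 1208.7)/2 = 917.35.
ΔI = 15670 − 11800 = 3870; midpoint Ī = (11800 + 15670)/2 = 13735.
η = (ΔQ/Q̄) ÷ (ΔI/Ī) = (582.7/917.35) ÷ (3870/13735) = 2.254.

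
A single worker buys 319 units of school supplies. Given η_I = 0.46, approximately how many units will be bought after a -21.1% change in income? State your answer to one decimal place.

%ΔQ ≈ η × %ΔI = 0.46 × (-21.1%) = -9.706%.
New Q ≈ 319 × (1 − 0.09706) = 288.0.

288.0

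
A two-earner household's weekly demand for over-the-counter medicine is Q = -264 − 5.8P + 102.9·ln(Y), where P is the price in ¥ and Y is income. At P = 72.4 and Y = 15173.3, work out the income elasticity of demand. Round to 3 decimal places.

0.335

At P = 72.4, Y = 15173.3: Q = 306.728.
Holding P constant, ∂Q/∂Y = 102.9/Y = 0.00678165.
η_Y = (∂Q/∂Y)·(Y/Q) = 0.00678165 × (15173.3/306.728) = 0.335.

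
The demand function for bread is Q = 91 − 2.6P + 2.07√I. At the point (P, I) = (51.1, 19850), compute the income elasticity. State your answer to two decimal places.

At P = 51.1, I = 19850: Q = 249.782.
Holding P constant, ∂Q/∂I = 2.07/(2√I) = 0.00734616.
η_I = (∂Q/∂I)·(I/Q) = 0.00734616 × (19850/249.782) = 0.58.

0.58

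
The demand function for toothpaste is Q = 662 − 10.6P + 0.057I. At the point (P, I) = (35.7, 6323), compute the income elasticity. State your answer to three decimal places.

At P = 35.7, I = 6323: Q = 643.991.
Holding P constant, ∂Q/∂I = 0.057.
η_I = (∂Q/∂I)·(I/Q) = 0.057 × (6323/643.991) = 0.560.

0.560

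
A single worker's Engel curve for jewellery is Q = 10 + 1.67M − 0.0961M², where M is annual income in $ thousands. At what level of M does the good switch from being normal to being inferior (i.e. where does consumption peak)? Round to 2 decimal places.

8.69

dQ/dM = 1.67 − 0.1922M.
The good is inferior where dQ/dM < 0. Setting dQ/dM = 0 gives M = 1.67 / 0.1922 = 8.69.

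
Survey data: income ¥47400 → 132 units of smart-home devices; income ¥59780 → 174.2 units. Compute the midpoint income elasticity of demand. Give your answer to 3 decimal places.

1.193

ΔQ = 174.2 − 132 = 42.2; midpoint Q̄ = (132 + 174.2)/2 = 153.1.
ΔI = 59780 − 47400 = 12380; midpoint Ī = (47400 + 59780)/2 = 53590.
η = (ΔQ/Q̄) ÷ (ΔI/Ī) = (42.2/153.1) ÷ (12380/53590) = 1.193.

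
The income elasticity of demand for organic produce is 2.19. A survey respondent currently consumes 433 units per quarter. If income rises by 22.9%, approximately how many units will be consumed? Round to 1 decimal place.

%ΔQ ≈ η × %ΔI = 2.19 × 22.9% = 50.151%.
New Q ≈ 433 × (1 + 0.50151) = 650.2.

650.2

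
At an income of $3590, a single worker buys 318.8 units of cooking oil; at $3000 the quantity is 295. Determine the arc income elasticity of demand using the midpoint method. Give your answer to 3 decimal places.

0.433

ΔQ = 295 − 318.8 = -23.8; midpoint Q̄ = (318.8 + 295)/2 = 306.9.
ΔI = 3000 − 3590 = -590; midpoint Ī = (3590 + 3000)/2 = 3295.
η = (ΔQ/Q̄) ÷ (ΔI/Ī) = (-23.8/306.9) ÷ (-590/3295) = 0.433.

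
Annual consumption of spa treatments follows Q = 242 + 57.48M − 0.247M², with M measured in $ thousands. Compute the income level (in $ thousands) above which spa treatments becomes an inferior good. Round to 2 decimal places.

dQ/dM = 57.48 − 0.494M.
The good is inferior where dQ/dM < 0. Setting dQ/dM = 0 gives M = 57.48 / 0.494 = 116.36.

116.36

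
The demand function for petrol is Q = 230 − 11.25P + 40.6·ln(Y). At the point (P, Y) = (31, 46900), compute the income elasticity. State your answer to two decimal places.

At P = 31, Y = 46900: Q = 317.934.
Holding P constant, ∂Q/∂Y = 40.6/Y = 0.000865672.
η_Y = (∂Q/∂Y)·(Y/Q) = 0.000865672 × (46900/317.934) = 0.13.

0.13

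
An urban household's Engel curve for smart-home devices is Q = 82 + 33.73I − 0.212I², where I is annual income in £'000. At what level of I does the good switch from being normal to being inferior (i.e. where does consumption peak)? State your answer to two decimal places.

79.55

dQ/dI = 33.73 − 0.424I.
The good is inferior where dQ/dI < 0. Setting dQ/dI = 0 gives I = 33.73 / 0.424 = 79.55.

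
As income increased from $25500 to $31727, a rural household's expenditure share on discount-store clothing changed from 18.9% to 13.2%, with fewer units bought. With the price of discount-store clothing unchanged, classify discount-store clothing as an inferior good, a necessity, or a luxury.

inferior good

Quantity demanded falls as income rises, so η < 0.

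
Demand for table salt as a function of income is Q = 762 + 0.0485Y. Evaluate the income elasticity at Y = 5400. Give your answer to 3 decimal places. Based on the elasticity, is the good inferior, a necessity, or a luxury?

0.256 (necessity)

At Y = 5400: Q = 1023.900.
dQ/dY = 0.0485.
η = (dQ/dY)·(Y/Q) = 0.0485 × (5400/1023.900) = 0.256.
Since 0 < η < 1, the good is a necessity.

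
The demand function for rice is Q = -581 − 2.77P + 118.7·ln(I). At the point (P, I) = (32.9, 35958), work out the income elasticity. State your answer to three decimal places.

0.207

At P = 32.9, I = 35958: Q = 573.043.
Holding P constant, ∂Q/∂I = 118.7/I = 0.00330107.
η_I = (∂Q/∂I)·(I/Q) = 0.00330107 × (35958/573.043) = 0.207.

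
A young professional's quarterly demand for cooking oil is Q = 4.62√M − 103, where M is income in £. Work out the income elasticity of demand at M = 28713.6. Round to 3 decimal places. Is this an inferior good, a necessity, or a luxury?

0.576 (necessity)

At M = 28713.6: Q = 679.863.
dQ/dM = 4.62/(2√M) = 0.0136323 at this income.
η = (dQ/dM)·(M/Q) = 0.0136323 × (28713.6/679.863) = 0.576.
Since 0 < η < 1, the good is a necessity.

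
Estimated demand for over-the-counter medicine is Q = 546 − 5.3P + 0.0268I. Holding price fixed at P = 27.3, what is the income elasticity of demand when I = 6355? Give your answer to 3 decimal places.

At P = 27.3, I = 6355: Q = 571.624.
Holding P constant, ∂Q/∂I = 0.0268.
η_I = (∂Q/∂I)·(I/Q) = 0.0268 × (6355/571.624) = 0.298.

0.298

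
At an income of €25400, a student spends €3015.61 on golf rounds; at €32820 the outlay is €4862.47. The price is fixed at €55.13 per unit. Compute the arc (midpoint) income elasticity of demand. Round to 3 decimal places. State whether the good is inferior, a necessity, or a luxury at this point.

With a constant price, Q₁ = 3015.61/55.13 = 54.700 and Q₂ = 4862.47/55.13 = 88.200 (equivalently, work directly with expenditure since P cancels).
Midpoint %ΔQ = (4862.47 − 3015.61)/3939.04 = 0.46886; midpoint %ΔI = (32820 − 25400)/29110 = 0.25490.
η = 0.46886 / 0.25490 = 1.839.
η > 1 ⇒ luxury.

1.839 (luxury)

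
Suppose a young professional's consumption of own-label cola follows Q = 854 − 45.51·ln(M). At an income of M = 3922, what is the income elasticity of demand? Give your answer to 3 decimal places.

At M = 3922: Q = 477.434.
dQ/dM = -45.51/M = -0.0116038 at this income.
η = (dQ/dM)·(M/Q) = -0.0116038 × (3922/477.434) = -0.095.

-0.095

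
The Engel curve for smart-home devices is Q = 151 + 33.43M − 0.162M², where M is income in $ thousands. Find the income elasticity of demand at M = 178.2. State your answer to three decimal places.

At M = 178.2: Q = 963.8771.
dQ/dM = 33.43 − 0.324M = -24.30680.
η = (dQ/dM)·(M/Q) = -24.30680 × (178.2/963.8771) = -4.494.

-4.494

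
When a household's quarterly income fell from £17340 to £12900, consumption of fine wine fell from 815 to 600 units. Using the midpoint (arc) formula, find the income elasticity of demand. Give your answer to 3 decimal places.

1.035

ΔQ = 600 − 815 = -215; midpoint Q̄ = (815 + 600)/2 = 707.5.
ΔI = 12900 − 17340 = -4440; midpoint Ī = (17340 + 12900)/2 = 15120.
η = (ΔQ/Q̄) ÷ (ΔI/Ī) = (-215/707.5) ÷ (-4440/15120) = 1.035.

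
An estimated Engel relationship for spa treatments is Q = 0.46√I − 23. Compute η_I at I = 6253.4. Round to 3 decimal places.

1.360

At I = 6253.4: Q = 13.376.
dQ/dI = 0.46/(2√I) = 0.0029085 at this income.
η = (dQ/dI)·(I/Q) = 0.0029085 × (6253.4/13.376) = 1.360.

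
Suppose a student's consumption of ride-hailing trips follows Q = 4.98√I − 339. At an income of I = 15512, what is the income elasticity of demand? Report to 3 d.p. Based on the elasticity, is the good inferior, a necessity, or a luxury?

1.103 (luxury)

At I = 15512: Q = 281.245.
dQ/dI = 4.98/(2√I) = 0.0199924 at this income.
η = (dQ/dI)·(I/Q) = 0.0199924 × (15512/281.245) = 1.103.
Since η > 1, the good is a luxury.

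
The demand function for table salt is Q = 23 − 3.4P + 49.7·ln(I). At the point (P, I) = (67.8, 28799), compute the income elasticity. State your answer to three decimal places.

At P = 67.8, I = 28799: Q = 302.804.
Holding P constant, ∂Q/∂I = 49.7/I = 0.00172575.
η_I = (∂Q/∂I)·(I/Q) = 0.00172575 × (28799/302.804) = 0.164.

0.164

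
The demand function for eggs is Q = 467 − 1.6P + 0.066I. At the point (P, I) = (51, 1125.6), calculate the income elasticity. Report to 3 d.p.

0.162

At P = 51, I = 1125.6: Q = 459.690.
Holding P constant, ∂Q/∂I = 0.066.
η_I = (∂Q/∂I)·(I/Q) = 0.066 × (1125.6/459.690) = 0.162.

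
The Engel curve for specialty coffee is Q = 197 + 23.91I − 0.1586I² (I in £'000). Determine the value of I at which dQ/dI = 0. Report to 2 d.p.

75.38

dQ/dI = 23.91 − 0.3172I.
The good is inferior where dQ/dI < 0. Setting dQ/dI = 0 gives I = 23.91 / 0.3172 = 75.38.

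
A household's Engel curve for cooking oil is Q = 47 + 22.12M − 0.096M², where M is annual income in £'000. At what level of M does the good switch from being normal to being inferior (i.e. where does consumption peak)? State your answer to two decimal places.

dQ/dM = 22.12 − 0.192M.
The good is inferior where dQ/dM < 0. Setting dQ/dM = 0 gives M = 22.12 / 0.192 = 115.21.

115.21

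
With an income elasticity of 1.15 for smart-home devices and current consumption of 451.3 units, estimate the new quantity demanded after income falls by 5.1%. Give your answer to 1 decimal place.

424.8

%ΔQ ≈ η × %ΔI = 1.15 × (-5.1%) = -5.865%.
New Q ≈ 451.3 × (1 − 0.05865) = 424.8.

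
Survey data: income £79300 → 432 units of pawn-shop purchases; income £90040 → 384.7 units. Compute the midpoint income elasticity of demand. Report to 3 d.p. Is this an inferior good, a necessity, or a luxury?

ΔQ = 384.7 − 432 = -47.3; midpoint Q̄ = (432 + 384.7)/2 = 408.35.
ΔI = 90040 − 79300 = 10740; midpoint Ī = (79300 + 90040)/2 = 84670.
η = (ΔQ/Q̄) ÷ (ΔI/Ī) = (-47.3/408.35) ÷ (10740/84670) = -0.913.
η < 0 ⇒ inferior good.

-0.913 (inferior good)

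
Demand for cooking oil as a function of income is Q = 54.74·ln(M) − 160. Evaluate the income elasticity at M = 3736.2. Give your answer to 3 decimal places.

At M = 3736.2: Q = 290.282.
dQ/dM = 54.74/M = 0.0146512 at this income.
η = (dQ/dM)·(M/Q) = 0.0146512 × (3736.2/290.282) = 0.189.

0.189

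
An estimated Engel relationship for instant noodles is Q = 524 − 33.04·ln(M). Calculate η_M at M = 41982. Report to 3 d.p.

-0.192

At M = 41982: Q = 172.289.
dQ/dM = -33.04/M = -0.000787004 at this income.
η = (dQ/dM)·(M/Q) = -0.000787004 × (41982/172.289) = -0.192.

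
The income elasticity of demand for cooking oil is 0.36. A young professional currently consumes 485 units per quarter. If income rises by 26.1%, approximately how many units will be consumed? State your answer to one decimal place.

%ΔQ ≈ η × %ΔI = 0.36 × 26.1% = 9.396%.
New Q ≈ 485 × (1 + 0.09396) = 530.6.

530.6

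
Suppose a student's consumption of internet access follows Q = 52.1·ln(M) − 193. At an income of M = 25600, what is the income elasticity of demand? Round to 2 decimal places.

At M = 25600: Q = 335.833.
dQ/dM = 52.1/M = 0.00203516 at this income.
η = (dQ/dM)·(M/Q) = 0.00203516 × (25600/335.833) = 0.16.

0.16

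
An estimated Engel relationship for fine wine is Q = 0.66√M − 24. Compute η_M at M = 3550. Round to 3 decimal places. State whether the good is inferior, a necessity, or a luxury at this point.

At M = 3550: Q = 15.324.
dQ/dM = 0.66/(2√M) = 0.0055386 at this income.
η = (dQ/dM)·(M/Q) = 0.0055386 × (3550/15.324) = 1.283.
Since η > 1, the good is a luxury.

1.283 (luxury)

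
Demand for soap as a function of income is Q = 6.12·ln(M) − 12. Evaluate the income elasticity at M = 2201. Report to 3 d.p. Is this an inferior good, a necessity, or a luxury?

At M = 2201: Q = 35.104.
dQ/dM = 6.12/M = 0.00278055 at this income.
η = (dQ/dM)·(M/Q) = 0.00278055 × (2201/35.104) = 0.174.
Since 0 < η < 1, the good is a necessity.

0.174 (necessity)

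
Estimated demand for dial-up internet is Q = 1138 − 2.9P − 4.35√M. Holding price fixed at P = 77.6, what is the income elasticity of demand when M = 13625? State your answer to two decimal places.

At P = 77.6, M = 13625: Q = 405.201.
Holding P constant, ∂Q/∂M = -4.35/(2√M) = -0.0186334.
η_M = (∂Q/∂M)·(M/Q) = -0.0186334 × (13625/405.201) = -0.63.

-0.63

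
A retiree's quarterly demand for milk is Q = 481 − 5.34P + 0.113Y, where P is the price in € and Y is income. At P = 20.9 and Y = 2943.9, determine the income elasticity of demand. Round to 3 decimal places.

At P = 20.9, Y = 2943.9: Q = 702.055.
Holding P constant, ∂Q/∂Y = 0.113.
η_Y = (∂Q/∂Y)·(Y/Q) = 0.113 × (2943.9/702.055) = 0.474.

0.474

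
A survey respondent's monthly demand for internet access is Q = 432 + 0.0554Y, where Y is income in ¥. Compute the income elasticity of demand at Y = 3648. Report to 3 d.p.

At Y = 3648: Q = 634.099.
dQ/dY = 0.0554.
η = (dQ/dY)·(Y/Q) = 0.0554 × (3648/634.099) = 0.319.

0.319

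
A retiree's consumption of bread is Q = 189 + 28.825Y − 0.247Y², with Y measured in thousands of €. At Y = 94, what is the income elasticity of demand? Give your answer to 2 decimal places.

At Y = 94: Q = 716.0580.
dQ/dY = 28.825 − 0.494Y = -17.61100.
η = (dQ/dY)·(Y/Q) = -17.61100 × (94/716.0580) = -2.31.

-2.31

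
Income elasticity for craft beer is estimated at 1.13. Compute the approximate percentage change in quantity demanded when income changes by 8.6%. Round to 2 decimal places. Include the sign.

9.72%

%ΔQ ≈ η × %ΔI = 1.13 × 8.6% = 9.72%.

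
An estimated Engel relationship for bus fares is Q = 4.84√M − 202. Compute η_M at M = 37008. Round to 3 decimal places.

At M = 37008: Q = 729.093.
dQ/dM = 4.84/(2√M) = 0.0125796 at this income.
η = (dQ/dM)·(M/Q) = 0.0125796 × (37008/729.093) = 0.639.

0.639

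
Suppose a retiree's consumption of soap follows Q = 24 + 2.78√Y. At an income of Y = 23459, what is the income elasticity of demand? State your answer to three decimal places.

0.473

At Y = 23459: Q = 449.794.
dQ/dY = 2.78/(2√Y) = 0.00907528 at this income.
η = (dQ/dY)·(Y/Q) = 0.00907528 × (23459/449.794) = 0.473.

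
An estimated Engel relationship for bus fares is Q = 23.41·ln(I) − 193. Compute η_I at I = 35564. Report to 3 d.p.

At I = 35564: Q = 52.315.
dQ/dI = 23.41/I = 0.00065825 at this income.
η = (dQ/dI)·(I/Q) = 0.00065825 × (35564/52.315) = 0.447.

0.447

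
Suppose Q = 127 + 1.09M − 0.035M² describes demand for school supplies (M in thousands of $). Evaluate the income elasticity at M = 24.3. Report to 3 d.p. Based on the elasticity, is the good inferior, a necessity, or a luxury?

At M = 24.3: Q = 132.8199.
dQ/dM = 1.09 − 0.07M = -0.61100.
η = (dQ/dM)·(M/Q) = -0.61100 × (24.3/132.8199) = -0.112.
η < 0 ⇒ inferior good.

-0.112 (inferior good)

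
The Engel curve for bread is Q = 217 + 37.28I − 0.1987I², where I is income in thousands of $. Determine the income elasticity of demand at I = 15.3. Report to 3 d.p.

0.644

At I = 15.3: Q = 740.8703.
dQ/dI = 37.28 − 0.3974I = 31.19978.
η = (dQ/dI)·(I/Q) = 31.19978 × (15.3/740.8703) = 0.644.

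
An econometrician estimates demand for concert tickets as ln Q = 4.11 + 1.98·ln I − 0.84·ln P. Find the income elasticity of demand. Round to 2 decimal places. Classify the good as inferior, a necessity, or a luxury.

In a log-linear demand, the coefficient on ln I is the income elasticity.
So η = 1.98.
η > 1 ⇒ luxury.

1.98 (luxury)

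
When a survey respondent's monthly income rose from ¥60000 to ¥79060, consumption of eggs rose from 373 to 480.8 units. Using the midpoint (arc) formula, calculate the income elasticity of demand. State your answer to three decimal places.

0.921

ΔQ = 480.8 − 373 = 107.8; midpoint Q̄ = (373 + 480.8)/2 = 426.9.
ΔI = 79060 − 60000 = 19060; midpoint Ī = (60000 + 79060)/2 = 69530.
η = (ΔQ/Q̄) ÷ (ΔI/Ī) = (107.8/426.9) ÷ (19060/69530) = 0.921.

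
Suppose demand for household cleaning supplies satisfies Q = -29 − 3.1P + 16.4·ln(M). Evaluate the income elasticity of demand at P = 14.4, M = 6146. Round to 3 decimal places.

At P = 14.4, M = 6146: Q = 69.426.
Holding P constant, ∂Q/∂M = 16.4/M = 0.0026684.
η_M = (∂Q/∂M)·(M/Q) = 0.0026684 × (6146/69.426) = 0.236.

0.236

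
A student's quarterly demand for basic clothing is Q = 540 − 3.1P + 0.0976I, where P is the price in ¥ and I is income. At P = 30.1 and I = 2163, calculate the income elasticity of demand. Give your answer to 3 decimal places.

0.321

At P = 30.1, I = 2163: Q = 657.799.
Holding P constant, ∂Q/∂I = 0.0976.
η_I = (∂Q/∂I)·(I/Q) = 0.0976 × (2163/657.799) = 0.321.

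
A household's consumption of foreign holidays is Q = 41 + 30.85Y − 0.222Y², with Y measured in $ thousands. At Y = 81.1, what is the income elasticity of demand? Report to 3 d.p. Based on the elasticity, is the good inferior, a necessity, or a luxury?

-0.386 (inferior good)

At Y = 81.1: Q = 1082.7944.
dQ/dY = 30.85 − 0.444Y = -5.15840.
η = (dQ/dY)·(Y/Q) = -5.15840 × (81.1/1082.7944) = -0.386.
η < 0 ⇒ inferior good.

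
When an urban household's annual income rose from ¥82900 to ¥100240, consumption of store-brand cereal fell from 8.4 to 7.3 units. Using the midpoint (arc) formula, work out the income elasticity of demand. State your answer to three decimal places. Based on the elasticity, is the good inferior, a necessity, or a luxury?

-0.740 (inferior good)

ΔQ = 7.3 − 8.4 = -1.1; midpoint Q̄ = (8.4 + 7.3)/2 = 7.85.
ΔI = 100240 − 82900 = 17340; midpoint Ī = (82900 + 100240)/2 = 91570.
η = (ΔQ/Q̄) ÷ (ΔI/Ī) = (-1.1/7.85) ÷ (17340/91570) = -0.740.
η < 0 ⇒ inferior good.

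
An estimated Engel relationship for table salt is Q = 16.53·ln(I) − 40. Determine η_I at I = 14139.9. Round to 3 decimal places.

At I = 14139.9: Q = 117.973.
dQ/dI = 16.53/I = 0.00116903 at this income.
η = (dQ/dI)·(I/Q) = 0.00116903 × (14139.9/117.973) = 0.140.

0.140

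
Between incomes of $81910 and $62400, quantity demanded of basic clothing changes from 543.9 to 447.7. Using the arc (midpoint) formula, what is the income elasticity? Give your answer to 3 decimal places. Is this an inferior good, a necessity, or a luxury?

0.718 (necessity)

ΔQ = 447.7 − 543.9 = -96.2; midpoint Q̄ = (543.9 + 447.7)/2 = 495.8.
ΔI = 62400 − 81910 = -19510; midpoint Ī = (81910 + 62400)/2 = 72155.
η = (ΔQ/Q̄) ÷ (ΔI/Ī) = (-96.2/495.8) ÷ (-19510/72155) = 0.718.
0 < η < 1 ⇒ necessity.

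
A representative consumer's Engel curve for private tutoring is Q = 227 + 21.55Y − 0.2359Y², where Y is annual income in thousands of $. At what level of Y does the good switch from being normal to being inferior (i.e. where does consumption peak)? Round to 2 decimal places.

45.68

dQ/dY = 21.55 − 0.4718Y.
The good is inferior where dQ/dY < 0. Setting dQ/dY = 0 gives Y = 21.55 / 0.4718 = 45.68.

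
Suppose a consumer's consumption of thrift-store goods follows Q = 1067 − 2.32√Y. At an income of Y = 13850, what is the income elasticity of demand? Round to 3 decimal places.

-0.172

At Y = 13850: Q = 793.968.
dQ/dY = -2.32/(2√Y) = -0.00985674 at this income.
η = (dQ/dY)·(Y/Q) = -0.00985674 × (13850/793.968) = -0.172.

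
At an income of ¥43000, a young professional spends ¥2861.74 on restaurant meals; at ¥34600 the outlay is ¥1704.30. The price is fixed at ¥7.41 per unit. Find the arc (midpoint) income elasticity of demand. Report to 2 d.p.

2.34

With a constant price, Q₁ = 2861.74/7.41 = 386.200 and Q₂ = 1704.30/7.41 = 230.000 (equivalently, work directly with expenditure since P cancels).
Midpoint %ΔQ = (1704.30 − 2861.74)/2283.02 = -0.50698; midpoint %ΔI = (34600 − 43000)/38800 = -0.21649.
η = -0.50698 / -0.21649 = 2.34.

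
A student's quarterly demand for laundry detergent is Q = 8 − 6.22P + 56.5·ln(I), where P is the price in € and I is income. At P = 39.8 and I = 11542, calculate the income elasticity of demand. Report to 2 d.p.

At P = 39.8, I = 11542: Q = 288.931.
Holding P constant, ∂Q/∂I = 56.5/I = 0.00489517.
η_I = (∂Q/∂I)·(I/Q) = 0.00489517 × (11542/288.931) = 0.20.

0.20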